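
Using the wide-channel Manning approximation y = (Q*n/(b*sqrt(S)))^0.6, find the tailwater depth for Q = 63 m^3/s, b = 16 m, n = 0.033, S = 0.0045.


y = (63 * 0.033 / (16 * 0.0045^0.5))^0.6 = 1.4869 m


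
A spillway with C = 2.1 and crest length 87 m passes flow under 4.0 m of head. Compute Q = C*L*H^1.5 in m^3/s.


Q = 2.1 * 87 * 4.0^1.5 = 1461.6000 m^3/s


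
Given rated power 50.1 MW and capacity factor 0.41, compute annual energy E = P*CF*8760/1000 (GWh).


E = 50.1 * 0.41 * 8760 / 1000 = 179.9392 GWh


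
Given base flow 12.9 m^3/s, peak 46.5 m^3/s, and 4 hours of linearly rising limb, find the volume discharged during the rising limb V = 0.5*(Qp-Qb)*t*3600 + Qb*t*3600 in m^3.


V = 0.5*(46.5 - 12.9)*4*3600 + 12.9*4*3600 = 427680.0000 m^3


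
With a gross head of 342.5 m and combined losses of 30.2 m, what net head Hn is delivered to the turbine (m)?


Hn = 342.5 - 30.2 = 312.3000 m


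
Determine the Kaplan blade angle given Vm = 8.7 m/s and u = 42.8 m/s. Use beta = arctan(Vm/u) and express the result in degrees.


beta = arctan(8.7 / 42.8) = 11.4900 degrees


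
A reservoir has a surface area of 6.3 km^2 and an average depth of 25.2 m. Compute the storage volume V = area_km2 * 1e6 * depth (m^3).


V = 6.3 * 1e6 * 25.2 = 1.5876e+08 m^3


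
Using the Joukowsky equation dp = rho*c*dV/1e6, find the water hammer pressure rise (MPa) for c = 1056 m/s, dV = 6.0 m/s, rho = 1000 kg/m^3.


dp = 1000 * 1056 * 6.0 / 1e6 = 6.3360 MPa


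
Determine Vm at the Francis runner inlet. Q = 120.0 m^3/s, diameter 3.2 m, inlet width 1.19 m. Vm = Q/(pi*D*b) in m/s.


Vm = 120.0 / (pi * 3.2 * 1.19) = 10.0308 m/s


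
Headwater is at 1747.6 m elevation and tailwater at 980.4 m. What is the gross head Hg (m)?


Hg = 1747.6 - 980.4 = 767.2000 m


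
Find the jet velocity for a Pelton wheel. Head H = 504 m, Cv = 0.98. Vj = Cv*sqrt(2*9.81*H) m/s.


Vj = 0.98 * sqrt(2*9.81*504) = 97.4520 m/s


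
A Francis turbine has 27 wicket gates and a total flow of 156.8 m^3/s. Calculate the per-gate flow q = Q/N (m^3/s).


q = 156.8 / 27 = 5.8074 m^3/s


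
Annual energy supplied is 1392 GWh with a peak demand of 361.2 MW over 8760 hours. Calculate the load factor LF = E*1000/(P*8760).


LF = 1392 * 1000 / (361.2 * 8760) = 0.4399


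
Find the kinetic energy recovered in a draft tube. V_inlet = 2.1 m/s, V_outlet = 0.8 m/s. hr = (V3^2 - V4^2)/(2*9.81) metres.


hr = (2.1^2 - 0.8^2) / (2*9.81) = 0.1922 m


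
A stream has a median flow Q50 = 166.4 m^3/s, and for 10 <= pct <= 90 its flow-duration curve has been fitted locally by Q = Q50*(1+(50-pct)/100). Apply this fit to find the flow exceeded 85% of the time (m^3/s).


Q = 166.4 * (1 + (50 - 85)/100) = 108.1600 m^3/s


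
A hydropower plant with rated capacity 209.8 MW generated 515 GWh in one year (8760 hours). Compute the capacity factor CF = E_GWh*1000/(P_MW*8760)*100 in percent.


CF = 515 * 1000 / (209.8 * 8760) * 100 = 28.0219 %


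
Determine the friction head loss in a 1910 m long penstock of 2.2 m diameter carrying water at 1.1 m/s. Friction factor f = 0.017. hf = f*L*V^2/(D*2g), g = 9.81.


hf = 0.017 * 1910 * 1.1^2 / (2.2 * 2 * 9.81) = 0.9102 m


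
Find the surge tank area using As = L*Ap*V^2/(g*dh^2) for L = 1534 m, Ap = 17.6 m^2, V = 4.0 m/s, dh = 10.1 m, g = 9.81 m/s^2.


As = 1534 * 17.6 * 4.0^2 / (9.81 * 10.1^2) = 431.6644 m^2


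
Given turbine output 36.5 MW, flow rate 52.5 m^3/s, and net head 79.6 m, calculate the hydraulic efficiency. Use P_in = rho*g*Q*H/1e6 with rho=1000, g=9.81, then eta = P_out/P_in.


P_in = 1000 * 9.81 * 52.5 * 79.6 / 1e6 = 40.9960 MW
eta = 36.5 / 40.9960 = 0.8903


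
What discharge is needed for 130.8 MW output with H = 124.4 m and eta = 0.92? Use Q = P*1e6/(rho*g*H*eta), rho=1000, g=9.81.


Q = 130.8 * 1e6 / (1000 * 9.81 * 124.4 * 0.92) = 116.5012 m^3/s


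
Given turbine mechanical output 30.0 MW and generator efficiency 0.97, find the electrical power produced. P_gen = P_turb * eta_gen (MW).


P_gen = 30.0 * 0.97 = 29.1000 MW


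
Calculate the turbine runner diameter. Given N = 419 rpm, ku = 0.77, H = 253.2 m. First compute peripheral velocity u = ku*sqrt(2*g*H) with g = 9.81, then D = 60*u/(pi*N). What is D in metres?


u = 0.77 * sqrt(2*9.81*253.2) = 54.2715 m/s
D = 60 * 54.2715 / (pi * 419) = 2.4738 m


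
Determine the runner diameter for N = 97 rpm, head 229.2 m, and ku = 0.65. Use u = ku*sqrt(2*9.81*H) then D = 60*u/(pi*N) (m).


u = 0.65 * sqrt(2*9.81*229.2) = 43.5883 m/s
D = 60 * 43.5883 / (pi * 97) = 8.5822 m


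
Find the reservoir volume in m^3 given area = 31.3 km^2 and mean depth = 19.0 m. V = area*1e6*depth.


V = 31.3 * 1e6 * 19.0 = 5.9470e+08 m^3


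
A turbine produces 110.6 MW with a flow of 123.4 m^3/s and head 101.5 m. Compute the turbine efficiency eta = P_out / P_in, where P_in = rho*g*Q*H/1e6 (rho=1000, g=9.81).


P_in = 1000 * 9.81 * 123.4 * 101.5 / 1e6 = 122.8712 MW
eta = 110.6 / 122.8712 = 0.9001


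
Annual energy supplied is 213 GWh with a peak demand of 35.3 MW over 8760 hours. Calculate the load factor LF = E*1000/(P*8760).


LF = 213 * 1000 / (35.3 * 8760) = 0.6888


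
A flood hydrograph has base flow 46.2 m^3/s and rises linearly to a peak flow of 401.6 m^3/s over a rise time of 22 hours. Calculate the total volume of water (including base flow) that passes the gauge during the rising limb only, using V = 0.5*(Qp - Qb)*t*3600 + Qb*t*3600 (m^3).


V = 0.5*(401.6 - 46.2)*22*3600 + 46.2*22*3600 = 1.7733e+07 m^3


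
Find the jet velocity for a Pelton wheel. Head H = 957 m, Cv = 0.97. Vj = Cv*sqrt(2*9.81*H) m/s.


Vj = 0.97 * sqrt(2*9.81*957) = 132.9160 m/s


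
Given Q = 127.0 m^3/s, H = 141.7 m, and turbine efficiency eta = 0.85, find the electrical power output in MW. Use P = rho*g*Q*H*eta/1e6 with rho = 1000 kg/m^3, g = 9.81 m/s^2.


P = 1000 * 9.81 * 127.0 * 141.7 * 0.85 / 1e6 = 150.0588 MW


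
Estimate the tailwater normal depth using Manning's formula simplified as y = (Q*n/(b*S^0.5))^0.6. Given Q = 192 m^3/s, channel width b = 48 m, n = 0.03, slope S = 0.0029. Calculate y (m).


y = (192 * 0.03 / (48 * 0.0029^0.5))^0.6 = 1.6173 m


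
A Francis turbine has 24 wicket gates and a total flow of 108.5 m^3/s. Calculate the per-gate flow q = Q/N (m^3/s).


q = 108.5 / 24 = 4.5208 m^3/s


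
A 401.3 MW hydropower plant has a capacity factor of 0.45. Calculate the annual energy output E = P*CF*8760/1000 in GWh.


E = 401.3 * 0.45 * 8760 / 1000 = 1581.9246 GWh


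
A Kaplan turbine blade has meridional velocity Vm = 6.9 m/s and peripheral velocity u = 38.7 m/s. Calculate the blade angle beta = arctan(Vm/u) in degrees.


beta = arctan(6.9 / 38.7) = 10.1093 degrees


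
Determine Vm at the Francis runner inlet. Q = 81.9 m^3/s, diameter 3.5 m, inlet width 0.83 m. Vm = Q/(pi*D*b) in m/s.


Vm = 81.9 / (pi * 3.5 * 0.83) = 8.9740 m/s


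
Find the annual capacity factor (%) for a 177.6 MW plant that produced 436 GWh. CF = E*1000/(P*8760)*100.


CF = 436 * 1000 / (177.6 * 8760) * 100 = 28.0246 %


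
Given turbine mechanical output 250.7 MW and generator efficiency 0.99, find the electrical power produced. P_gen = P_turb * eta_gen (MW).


P_gen = 250.7 * 0.99 = 248.1930 MW


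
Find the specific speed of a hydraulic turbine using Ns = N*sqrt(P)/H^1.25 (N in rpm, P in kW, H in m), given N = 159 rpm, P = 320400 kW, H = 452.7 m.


Ns = 159 * 320400^0.5 / 452.7^1.25 = 43.1003


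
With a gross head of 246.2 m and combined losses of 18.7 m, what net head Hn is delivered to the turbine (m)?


Hn = 246.2 - 18.7 = 227.5000 m


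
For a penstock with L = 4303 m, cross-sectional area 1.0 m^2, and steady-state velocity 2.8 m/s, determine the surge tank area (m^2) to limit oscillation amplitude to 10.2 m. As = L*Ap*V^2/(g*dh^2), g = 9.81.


As = 4303 * 1.0 * 2.8^2 / (9.81 * 10.2^2) = 33.0535 m^2


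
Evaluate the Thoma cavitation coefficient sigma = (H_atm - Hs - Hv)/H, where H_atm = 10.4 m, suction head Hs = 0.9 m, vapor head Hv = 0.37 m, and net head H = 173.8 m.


sigma = (10.4 - 0.9 - 0.37) / 173.8 = 0.0525


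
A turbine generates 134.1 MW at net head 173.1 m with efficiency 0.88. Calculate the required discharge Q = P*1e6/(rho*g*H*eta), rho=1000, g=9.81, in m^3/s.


Q = 134.1 * 1e6 / (1000 * 9.81 * 173.1 * 0.88) = 89.7388 m^3/s


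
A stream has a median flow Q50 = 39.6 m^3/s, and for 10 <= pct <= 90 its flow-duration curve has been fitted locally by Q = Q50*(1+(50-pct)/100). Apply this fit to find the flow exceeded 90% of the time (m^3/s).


Q = 39.6 * (1 + (50 - 90)/100) = 23.7600 m^3/s


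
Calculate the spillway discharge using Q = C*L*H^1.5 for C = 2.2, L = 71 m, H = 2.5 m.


Q = 2.2 * 71 * 2.5^1.5 = 617.4347 m^3/s


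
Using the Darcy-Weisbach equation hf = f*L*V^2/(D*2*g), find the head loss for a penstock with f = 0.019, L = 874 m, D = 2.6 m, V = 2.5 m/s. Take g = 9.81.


hf = 0.019 * 874 * 2.5^2 / (2.6 * 2 * 9.81) = 2.0346 m


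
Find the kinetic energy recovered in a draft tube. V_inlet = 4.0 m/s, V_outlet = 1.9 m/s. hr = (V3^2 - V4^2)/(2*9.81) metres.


hr = (4.0^2 - 1.9^2) / (2*9.81) = 0.6315 m


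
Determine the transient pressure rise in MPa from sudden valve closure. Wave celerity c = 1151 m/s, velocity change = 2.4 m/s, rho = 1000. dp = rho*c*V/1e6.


dp = 1000 * 1151 * 2.4 / 1e6 = 2.7624 MPa


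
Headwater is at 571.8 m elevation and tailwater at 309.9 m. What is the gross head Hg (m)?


Hg = 571.8 - 309.9 = 261.9000 m


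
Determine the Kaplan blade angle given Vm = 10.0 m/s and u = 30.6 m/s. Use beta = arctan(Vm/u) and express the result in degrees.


beta = arctan(10.0 / 30.6) = 18.0973 degrees


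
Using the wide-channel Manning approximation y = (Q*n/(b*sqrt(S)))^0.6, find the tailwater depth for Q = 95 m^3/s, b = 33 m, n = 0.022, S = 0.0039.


y = (95 * 0.022 / (33 * 0.0039^0.5))^0.6 = 1.0085 m


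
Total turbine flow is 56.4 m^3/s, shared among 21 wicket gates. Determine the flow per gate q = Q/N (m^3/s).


q = 56.4 / 21 = 2.6857 m^3/s


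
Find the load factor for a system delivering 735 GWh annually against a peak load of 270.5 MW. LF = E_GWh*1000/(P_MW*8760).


LF = 735 * 1000 / (270.5 * 8760) = 0.3102


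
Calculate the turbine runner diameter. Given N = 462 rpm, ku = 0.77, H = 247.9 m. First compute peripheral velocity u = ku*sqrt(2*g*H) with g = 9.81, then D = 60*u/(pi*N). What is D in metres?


u = 0.77 * sqrt(2*9.81*247.9) = 53.7005 m/s
D = 60 * 53.7005 / (pi * 462) = 2.2199 m


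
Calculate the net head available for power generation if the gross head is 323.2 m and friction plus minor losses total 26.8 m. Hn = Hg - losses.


Hn = 323.2 - 26.8 = 296.4000 m


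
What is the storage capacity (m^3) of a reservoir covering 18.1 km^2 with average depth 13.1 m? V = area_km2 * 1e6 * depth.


V = 18.1 * 1e6 * 13.1 = 2.3711e+08 m^3


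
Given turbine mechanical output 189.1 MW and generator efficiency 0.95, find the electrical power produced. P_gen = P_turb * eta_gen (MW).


P_gen = 189.1 * 0.95 = 179.6450 MW


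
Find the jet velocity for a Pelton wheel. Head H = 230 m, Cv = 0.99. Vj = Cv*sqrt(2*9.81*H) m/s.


Vj = 0.99 * sqrt(2*9.81*230) = 66.5041 m/s


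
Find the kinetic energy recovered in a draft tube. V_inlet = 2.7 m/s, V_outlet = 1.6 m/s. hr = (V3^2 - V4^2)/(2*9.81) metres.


hr = (2.7^2 - 1.6^2) / (2*9.81) = 0.2411 m


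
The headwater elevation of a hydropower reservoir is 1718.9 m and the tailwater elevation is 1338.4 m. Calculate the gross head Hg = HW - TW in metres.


Hg = 1718.9 - 1338.4 = 380.5000 m


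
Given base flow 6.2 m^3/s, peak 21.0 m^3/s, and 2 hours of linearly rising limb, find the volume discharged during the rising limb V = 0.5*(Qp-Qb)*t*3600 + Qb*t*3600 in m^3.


V = 0.5*(21.0 - 6.2)*2*3600 + 6.2*2*3600 = 97920.0000 m^3


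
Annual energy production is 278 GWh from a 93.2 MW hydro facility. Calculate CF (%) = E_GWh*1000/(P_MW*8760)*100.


CF = 278 * 1000 / (93.2 * 8760) * 100 = 34.0506 %


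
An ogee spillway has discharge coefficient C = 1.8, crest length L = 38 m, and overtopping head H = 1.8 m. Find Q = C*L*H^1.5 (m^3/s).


Q = 1.8 * 38 * 1.8^1.5 = 165.1828 m^3/s


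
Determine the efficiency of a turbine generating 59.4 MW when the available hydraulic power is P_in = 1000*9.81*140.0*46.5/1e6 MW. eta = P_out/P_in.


P_in = 1000 * 9.81 * 140.0 * 46.5 / 1e6 = 63.8631 MW
eta = 59.4 / 63.8631 = 0.9301


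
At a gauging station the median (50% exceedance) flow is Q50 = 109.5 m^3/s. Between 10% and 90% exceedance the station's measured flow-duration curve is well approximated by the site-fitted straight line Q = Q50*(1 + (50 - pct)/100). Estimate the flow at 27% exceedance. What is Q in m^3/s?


Q = 109.5 * (1 + (50 - 27)/100) = 134.6850 m^3/s


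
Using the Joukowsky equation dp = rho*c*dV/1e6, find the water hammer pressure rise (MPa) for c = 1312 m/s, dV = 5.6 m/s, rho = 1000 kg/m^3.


dp = 1000 * 1312 * 5.6 / 1e6 = 7.3472 MPa


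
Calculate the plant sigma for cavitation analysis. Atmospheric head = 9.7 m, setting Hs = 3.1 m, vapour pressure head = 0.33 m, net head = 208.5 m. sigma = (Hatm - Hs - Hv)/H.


sigma = (9.7 - 3.1 - 0.33) / 208.5 = 0.0301


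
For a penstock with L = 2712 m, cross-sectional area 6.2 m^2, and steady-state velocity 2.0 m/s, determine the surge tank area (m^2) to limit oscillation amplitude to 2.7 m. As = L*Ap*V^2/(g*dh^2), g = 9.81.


As = 2712 * 6.2 * 2.0^2 / (9.81 * 2.7^2) = 940.4697 m^2


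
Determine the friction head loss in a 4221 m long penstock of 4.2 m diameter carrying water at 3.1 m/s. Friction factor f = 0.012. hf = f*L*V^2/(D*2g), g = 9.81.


hf = 0.012 * 4221 * 3.1^2 / (4.2 * 2 * 9.81) = 5.9071 m


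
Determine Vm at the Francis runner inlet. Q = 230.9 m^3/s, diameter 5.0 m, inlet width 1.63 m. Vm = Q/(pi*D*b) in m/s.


Vm = 230.9 / (pi * 5.0 * 1.63) = 9.0181 m/s


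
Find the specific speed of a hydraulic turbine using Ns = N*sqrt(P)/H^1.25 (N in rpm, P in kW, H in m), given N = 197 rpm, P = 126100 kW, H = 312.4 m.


Ns = 197 * 126100^0.5 / 312.4^1.25 = 53.2641


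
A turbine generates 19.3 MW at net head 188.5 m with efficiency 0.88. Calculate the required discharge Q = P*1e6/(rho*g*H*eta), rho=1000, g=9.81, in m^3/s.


Q = 19.3 * 1e6 / (1000 * 9.81 * 188.5 * 0.88) = 11.8603 m^3/s


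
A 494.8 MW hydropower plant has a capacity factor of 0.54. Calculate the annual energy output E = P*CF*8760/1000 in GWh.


E = 494.8 * 0.54 * 8760 / 1000 = 2340.6019 GWh


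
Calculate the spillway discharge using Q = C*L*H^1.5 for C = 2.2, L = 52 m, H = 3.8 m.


Q = 2.2 * 52 * 3.8^1.5 = 847.4253 m^3/s


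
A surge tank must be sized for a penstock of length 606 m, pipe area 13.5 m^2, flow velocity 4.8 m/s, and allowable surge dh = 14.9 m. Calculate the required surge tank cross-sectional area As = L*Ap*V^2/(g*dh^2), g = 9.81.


As = 606 * 13.5 * 4.8^2 / (9.81 * 14.9^2) = 86.5461 m^2


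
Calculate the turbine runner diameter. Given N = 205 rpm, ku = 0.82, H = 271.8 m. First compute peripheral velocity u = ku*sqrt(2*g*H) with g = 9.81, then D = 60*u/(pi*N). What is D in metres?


u = 0.82 * sqrt(2*9.81*271.8) = 59.8809 m/s
D = 60 * 59.8809 / (pi * 205) = 5.5787 m


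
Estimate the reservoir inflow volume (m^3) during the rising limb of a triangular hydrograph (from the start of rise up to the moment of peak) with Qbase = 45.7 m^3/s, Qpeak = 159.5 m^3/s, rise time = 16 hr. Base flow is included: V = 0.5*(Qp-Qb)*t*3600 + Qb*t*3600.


V = 0.5*(159.5 - 45.7)*16*3600 + 45.7*16*3600 = 5.9098e+06 m^3


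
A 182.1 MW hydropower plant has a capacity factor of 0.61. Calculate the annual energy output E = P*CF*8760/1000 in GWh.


E = 182.1 * 0.61 * 8760 / 1000 = 973.0696 GWh


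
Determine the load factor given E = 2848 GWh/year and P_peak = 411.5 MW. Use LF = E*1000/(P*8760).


LF = 2848 * 1000 / (411.5 * 8760) = 0.7901


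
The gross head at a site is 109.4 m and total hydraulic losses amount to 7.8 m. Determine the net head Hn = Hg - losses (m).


Hn = 109.4 - 7.8 = 101.6000 m


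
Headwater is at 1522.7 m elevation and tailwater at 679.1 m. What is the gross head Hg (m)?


Hg = 1522.7 - 679.1 = 843.6000 m


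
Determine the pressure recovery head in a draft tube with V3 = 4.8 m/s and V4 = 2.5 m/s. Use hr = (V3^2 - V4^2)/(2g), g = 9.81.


hr = (4.8^2 - 2.5^2) / (2*9.81) = 0.8558 m


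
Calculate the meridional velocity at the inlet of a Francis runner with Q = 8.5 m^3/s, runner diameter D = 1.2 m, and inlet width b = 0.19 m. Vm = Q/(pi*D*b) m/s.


Vm = 8.5 / (pi * 1.2 * 0.19) = 11.8668 m/s


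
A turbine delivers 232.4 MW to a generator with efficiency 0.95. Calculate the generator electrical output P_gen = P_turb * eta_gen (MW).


P_gen = 232.4 * 0.95 = 220.7800 MW


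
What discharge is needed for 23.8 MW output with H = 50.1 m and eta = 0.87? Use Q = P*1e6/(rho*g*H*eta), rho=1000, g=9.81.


Q = 23.8 * 1e6 / (1000 * 9.81 * 50.1 * 0.87) = 55.6610 m^3/s


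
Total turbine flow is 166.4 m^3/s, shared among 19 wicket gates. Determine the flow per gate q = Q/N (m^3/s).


q = 166.4 / 19 = 8.7579 m^3/s


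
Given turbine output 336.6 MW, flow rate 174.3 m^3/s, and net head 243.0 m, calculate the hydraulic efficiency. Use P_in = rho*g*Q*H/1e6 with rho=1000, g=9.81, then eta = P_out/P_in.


P_in = 1000 * 9.81 * 174.3 * 243.0 / 1e6 = 415.5016 MW
eta = 336.6 / 415.5016 = 0.8101


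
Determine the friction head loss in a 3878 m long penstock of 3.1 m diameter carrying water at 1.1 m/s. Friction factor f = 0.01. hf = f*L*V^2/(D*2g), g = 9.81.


hf = 0.01 * 3878 * 1.1^2 / (3.1 * 2 * 9.81) = 0.7715 m


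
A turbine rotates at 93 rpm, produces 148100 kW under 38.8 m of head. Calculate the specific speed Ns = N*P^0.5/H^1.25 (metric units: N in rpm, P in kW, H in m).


Ns = 93 * 148100^0.5 / 38.8^1.25 = 369.5905


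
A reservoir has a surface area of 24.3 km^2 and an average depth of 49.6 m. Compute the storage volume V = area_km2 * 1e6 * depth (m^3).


V = 24.3 * 1e6 * 49.6 = 1.2053e+09 m^3


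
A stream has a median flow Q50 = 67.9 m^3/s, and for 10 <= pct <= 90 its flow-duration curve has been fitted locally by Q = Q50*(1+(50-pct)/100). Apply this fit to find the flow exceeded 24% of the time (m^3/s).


Q = 67.9 * (1 + (50 - 24)/100) = 85.5540 m^3/s


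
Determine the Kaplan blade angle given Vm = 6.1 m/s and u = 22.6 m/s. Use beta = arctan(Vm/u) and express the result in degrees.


beta = arctan(6.1 / 22.6) = 15.1048 degrees


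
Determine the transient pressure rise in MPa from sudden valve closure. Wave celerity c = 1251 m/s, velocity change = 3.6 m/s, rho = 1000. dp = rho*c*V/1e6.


dp = 1000 * 1251 * 3.6 / 1e6 = 4.5036 MPa


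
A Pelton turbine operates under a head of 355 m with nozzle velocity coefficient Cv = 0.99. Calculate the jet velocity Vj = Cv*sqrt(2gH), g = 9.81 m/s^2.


Vj = 0.99 * sqrt(2*9.81*355) = 82.6226 m/s


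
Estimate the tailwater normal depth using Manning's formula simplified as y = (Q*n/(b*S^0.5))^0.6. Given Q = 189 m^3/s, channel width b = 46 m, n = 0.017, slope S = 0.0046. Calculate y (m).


y = (189 * 0.017 / (46 * 0.0046^0.5))^0.6 = 1.0178 m


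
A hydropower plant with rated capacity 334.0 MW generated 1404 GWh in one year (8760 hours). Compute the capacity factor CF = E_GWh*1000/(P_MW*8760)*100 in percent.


CF = 1404 * 1000 / (334.0 * 8760) * 100 = 47.9862 %


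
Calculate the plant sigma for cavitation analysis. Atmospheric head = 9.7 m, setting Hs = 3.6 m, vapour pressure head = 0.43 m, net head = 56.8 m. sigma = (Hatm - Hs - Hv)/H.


sigma = (9.7 - 3.6 - 0.43) / 56.8 = 0.0998


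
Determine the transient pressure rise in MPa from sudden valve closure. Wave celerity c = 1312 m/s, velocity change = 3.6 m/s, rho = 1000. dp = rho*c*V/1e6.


dp = 1000 * 1312 * 3.6 / 1e6 = 4.7232 MPa


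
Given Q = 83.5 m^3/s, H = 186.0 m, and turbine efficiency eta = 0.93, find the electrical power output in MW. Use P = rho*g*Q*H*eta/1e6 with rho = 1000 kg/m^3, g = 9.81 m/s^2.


P = 1000 * 9.81 * 83.5 * 186.0 * 0.93 / 1e6 = 141.6940 MW


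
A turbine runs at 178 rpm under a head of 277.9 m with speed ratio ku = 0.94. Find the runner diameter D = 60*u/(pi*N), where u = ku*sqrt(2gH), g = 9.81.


u = 0.94 * sqrt(2*9.81*277.9) = 69.4099 m/s
D = 60 * 69.4099 / (pi * 178) = 7.4474 m


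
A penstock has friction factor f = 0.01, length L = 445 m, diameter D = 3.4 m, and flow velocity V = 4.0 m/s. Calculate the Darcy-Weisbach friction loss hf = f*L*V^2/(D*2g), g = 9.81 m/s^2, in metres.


hf = 0.01 * 445 * 4.0^2 / (3.4 * 2 * 9.81) = 1.0673 m


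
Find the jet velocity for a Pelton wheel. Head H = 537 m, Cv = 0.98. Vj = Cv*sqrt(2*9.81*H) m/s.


Vj = 0.98 * sqrt(2*9.81*537) = 100.5918 m/s


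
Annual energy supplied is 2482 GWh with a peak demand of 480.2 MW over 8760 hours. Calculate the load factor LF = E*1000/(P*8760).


LF = 2482 * 1000 / (480.2 * 8760) = 0.5900


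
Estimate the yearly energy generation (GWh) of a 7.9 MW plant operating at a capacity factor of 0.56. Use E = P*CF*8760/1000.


E = 7.9 * 0.56 * 8760 / 1000 = 38.7542 GWh


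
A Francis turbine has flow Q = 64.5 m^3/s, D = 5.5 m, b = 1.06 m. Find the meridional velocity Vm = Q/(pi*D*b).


Vm = 64.5 / (pi * 5.5 * 1.06) = 3.5216 m/s


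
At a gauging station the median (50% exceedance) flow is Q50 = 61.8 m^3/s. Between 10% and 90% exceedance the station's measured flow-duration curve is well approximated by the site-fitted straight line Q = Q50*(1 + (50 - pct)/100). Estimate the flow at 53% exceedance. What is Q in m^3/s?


Q = 61.8 * (1 + (50 - 53)/100) = 59.9460 m^3/s


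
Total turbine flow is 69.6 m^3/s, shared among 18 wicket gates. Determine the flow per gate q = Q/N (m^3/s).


q = 69.6 / 18 = 3.8667 m^3/s


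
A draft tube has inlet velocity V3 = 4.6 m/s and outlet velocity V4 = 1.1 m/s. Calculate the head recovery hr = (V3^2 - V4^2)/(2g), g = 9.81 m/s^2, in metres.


hr = (4.6^2 - 1.1^2) / (2*9.81) = 1.0168 m


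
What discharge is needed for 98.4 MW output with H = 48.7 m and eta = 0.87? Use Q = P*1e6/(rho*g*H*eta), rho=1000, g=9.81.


Q = 98.4 * 1e6 / (1000 * 9.81 * 48.7 * 0.87) = 236.7434 m^3/s


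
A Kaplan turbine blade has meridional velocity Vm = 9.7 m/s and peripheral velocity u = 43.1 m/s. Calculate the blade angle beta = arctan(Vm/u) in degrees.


beta = arctan(9.7 / 43.1) = 12.6835 degrees


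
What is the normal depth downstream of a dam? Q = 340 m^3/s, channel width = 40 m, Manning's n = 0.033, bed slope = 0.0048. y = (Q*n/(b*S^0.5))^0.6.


y = (340 * 0.033 / (40 * 0.0048^0.5))^0.6 = 2.3141 m


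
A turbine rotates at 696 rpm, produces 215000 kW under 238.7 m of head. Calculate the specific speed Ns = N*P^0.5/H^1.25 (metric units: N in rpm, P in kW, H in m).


Ns = 696 * 215000^0.5 / 238.7^1.25 = 343.9640


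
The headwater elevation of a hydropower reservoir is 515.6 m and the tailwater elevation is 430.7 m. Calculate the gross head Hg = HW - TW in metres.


Hg = 515.6 - 430.7 = 84.9000 m


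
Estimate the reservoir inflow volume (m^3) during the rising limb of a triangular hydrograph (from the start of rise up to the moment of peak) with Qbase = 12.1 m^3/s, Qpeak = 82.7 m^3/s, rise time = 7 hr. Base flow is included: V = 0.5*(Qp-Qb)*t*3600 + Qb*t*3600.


V = 0.5*(82.7 - 12.1)*7*3600 + 12.1*7*3600 = 1.1945e+06 m^3


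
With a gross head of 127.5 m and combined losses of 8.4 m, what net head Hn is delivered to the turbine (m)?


Hn = 127.5 - 8.4 = 119.1000 m


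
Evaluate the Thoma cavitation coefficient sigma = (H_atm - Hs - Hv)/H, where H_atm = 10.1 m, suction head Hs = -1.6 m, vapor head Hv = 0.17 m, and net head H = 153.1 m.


sigma = (10.1 - (-1.6) - 0.17) / 153.1 = 0.0753


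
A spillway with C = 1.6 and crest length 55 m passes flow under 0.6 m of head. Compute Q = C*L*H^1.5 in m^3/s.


Q = 1.6 * 55 * 0.6^1.5 = 40.8987 m^3/s


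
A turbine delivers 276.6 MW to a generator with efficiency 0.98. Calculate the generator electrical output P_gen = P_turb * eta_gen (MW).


P_gen = 276.6 * 0.98 = 271.0680 MW


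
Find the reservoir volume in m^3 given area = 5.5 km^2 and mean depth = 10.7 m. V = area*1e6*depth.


V = 5.5 * 1e6 * 10.7 = 5.8850e+07 m^3


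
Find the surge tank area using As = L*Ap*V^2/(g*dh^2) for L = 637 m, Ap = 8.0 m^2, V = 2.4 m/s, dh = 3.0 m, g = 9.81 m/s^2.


As = 637 * 8.0 * 2.4^2 / (9.81 * 3.0^2) = 332.4608 m^2


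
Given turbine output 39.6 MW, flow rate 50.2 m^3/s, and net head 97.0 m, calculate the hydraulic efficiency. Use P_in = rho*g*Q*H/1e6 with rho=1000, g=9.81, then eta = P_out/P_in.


P_in = 1000 * 9.81 * 50.2 * 97.0 / 1e6 = 47.7688 MW
eta = 39.6 / 47.7688 = 0.8290


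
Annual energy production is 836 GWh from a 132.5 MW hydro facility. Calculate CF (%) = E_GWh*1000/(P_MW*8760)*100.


CF = 836 * 1000 / (132.5 * 8760) * 100 = 72.0255 %


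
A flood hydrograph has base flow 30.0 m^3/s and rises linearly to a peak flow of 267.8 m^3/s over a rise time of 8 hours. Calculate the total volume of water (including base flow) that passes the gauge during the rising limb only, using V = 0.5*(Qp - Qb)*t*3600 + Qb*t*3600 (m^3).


V = 0.5*(267.8 - 30.0)*8*3600 + 30.0*8*3600 = 4.2883e+06 m^3


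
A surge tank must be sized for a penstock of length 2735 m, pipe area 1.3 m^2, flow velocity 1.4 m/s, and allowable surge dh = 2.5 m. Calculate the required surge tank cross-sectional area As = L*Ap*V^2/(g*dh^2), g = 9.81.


As = 2735 * 1.3 * 1.4^2 / (9.81 * 2.5^2) = 113.6600 m^2


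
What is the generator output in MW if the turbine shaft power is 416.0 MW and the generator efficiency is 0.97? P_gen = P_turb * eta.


P_gen = 416.0 * 0.97 = 403.5200 MW


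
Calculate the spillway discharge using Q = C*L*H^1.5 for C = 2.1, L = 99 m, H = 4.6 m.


Q = 2.1 * 99 * 4.6^1.5 = 2051.1208 m^3/s


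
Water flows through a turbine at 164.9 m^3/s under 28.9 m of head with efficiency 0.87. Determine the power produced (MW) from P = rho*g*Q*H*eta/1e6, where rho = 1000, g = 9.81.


P = 1000 * 9.81 * 164.9 * 28.9 * 0.87 / 1e6 = 40.6731 MW


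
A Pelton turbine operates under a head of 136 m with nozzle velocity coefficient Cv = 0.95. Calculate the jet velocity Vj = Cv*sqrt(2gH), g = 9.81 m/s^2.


Vj = 0.95 * sqrt(2*9.81*136) = 49.0730 m/s


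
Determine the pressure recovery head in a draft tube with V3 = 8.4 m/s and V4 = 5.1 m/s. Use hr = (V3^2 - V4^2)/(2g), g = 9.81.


hr = (8.4^2 - 5.1^2) / (2*9.81) = 2.2706 m


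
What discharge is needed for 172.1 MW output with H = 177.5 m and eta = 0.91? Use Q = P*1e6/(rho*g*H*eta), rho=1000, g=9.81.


Q = 172.1 * 1e6 / (1000 * 9.81 * 177.5 * 0.91) = 108.6106 m^3/s


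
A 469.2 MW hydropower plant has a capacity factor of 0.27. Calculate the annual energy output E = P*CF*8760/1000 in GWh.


E = 469.2 * 0.27 * 8760 / 1000 = 1109.7518 GWh


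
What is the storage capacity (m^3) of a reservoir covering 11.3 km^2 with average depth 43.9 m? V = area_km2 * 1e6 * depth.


V = 11.3 * 1e6 * 43.9 = 4.9607e+08 m^3


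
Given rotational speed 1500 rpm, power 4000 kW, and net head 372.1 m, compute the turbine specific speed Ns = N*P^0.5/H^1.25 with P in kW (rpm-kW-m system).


Ns = 1500 * 4000^0.5 / 372.1^1.25 = 58.0493


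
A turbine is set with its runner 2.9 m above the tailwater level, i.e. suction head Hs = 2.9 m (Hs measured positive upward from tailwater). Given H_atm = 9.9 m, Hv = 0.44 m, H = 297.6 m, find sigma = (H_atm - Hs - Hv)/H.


sigma = (9.9 - 2.9 - 0.44) / 297.6 = 0.0220


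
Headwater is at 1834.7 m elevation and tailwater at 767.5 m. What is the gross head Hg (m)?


Hg = 1834.7 - 767.5 = 1067.2000 m


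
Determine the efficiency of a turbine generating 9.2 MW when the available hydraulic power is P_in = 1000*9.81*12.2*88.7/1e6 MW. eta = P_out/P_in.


P_in = 1000 * 9.81 * 12.2 * 88.7 / 1e6 = 10.6158 MW
eta = 9.2 / 10.6158 = 0.8666


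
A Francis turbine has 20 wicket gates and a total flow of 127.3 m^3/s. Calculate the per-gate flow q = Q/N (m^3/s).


q = 127.3 / 20 = 6.3650 m^3/s


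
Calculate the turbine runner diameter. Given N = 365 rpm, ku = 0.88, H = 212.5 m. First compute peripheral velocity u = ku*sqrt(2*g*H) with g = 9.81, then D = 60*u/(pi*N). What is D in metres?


u = 0.88 * sqrt(2*9.81*212.5) = 56.8214 m/s
D = 60 * 56.8214 / (pi * 365) = 2.9732 m


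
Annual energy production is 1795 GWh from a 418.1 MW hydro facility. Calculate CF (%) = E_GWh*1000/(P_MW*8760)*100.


CF = 1795 * 1000 / (418.1 * 8760) * 100 = 49.0095 %


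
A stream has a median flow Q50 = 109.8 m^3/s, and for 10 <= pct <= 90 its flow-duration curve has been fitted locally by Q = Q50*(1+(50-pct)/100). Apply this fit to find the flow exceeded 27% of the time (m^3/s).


Q = 109.8 * (1 + (50 - 27)/100) = 135.0540 m^3/s


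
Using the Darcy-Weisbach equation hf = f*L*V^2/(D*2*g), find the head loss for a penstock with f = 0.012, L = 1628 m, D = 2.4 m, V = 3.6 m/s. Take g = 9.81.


hf = 0.012 * 1628 * 3.6^2 / (2.4 * 2 * 9.81) = 5.3769 m


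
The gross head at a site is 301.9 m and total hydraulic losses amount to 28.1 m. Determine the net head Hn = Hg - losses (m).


Hn = 301.9 - 28.1 = 273.8000 m


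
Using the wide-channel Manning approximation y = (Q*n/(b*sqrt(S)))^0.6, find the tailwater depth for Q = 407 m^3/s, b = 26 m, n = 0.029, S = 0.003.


y = (407 * 0.029 / (26 * 0.003^0.5))^0.6 = 3.5569 m


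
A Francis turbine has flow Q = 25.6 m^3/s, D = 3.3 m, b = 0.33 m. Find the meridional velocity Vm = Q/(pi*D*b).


Vm = 25.6 / (pi * 3.3 * 0.33) = 7.4828 m/s


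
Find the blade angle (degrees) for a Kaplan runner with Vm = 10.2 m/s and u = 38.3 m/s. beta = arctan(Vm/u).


beta = arctan(10.2 / 38.3) = 14.9128 degrees


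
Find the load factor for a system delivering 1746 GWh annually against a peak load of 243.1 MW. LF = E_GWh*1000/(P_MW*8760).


LF = 1746 * 1000 / (243.1 * 8760) = 0.8199


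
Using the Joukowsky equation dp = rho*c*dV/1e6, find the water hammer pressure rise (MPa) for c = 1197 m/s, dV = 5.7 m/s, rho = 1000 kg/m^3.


dp = 1000 * 1197 * 5.7 / 1e6 = 6.8229 MPa


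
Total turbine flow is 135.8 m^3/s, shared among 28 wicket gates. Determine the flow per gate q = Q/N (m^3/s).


q = 135.8 / 28 = 4.8500 m^3/s


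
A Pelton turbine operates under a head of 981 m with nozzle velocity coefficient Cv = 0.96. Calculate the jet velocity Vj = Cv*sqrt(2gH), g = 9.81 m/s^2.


Vj = 0.96 * sqrt(2*9.81*981) = 133.1850 m/s


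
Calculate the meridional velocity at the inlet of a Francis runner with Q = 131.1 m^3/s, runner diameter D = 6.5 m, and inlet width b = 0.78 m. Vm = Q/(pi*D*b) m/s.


Vm = 131.1 / (pi * 6.5 * 0.78) = 8.2309 m/s


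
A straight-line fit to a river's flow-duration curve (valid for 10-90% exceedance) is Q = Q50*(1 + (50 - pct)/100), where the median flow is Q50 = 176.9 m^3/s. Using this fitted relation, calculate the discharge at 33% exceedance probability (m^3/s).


Q = 176.9 * (1 + (50 - 33)/100) = 206.9730 m^3/s


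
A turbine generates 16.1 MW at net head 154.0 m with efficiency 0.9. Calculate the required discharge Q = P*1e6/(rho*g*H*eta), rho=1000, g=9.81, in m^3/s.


Q = 16.1 * 1e6 / (1000 * 9.81 * 154.0 * 0.9) = 11.8411 m^3/s


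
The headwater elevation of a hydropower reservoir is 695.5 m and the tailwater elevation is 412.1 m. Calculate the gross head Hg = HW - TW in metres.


Hg = 695.5 - 412.1 = 283.4000 m


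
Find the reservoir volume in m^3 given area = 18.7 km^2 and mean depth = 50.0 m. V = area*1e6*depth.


V = 18.7 * 1e6 * 50.0 = 9.3500e+08 m^3


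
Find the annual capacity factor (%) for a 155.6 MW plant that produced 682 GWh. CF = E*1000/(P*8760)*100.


CF = 682 * 1000 / (155.6 * 8760) * 100 = 50.0346 %


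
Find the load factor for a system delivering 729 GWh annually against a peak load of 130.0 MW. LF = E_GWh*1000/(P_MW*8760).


LF = 729 * 1000 / (130.0 * 8760) = 0.6401


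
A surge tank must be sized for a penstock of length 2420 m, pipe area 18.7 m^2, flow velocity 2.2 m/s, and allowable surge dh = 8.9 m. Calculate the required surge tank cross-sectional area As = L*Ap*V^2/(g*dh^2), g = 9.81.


As = 2420 * 18.7 * 2.2^2 / (9.81 * 8.9^2) = 281.8729 m^2


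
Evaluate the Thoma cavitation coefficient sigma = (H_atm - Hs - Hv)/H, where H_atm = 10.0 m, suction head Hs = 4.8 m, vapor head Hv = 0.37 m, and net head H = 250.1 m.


sigma = (10.0 - 4.8 - 0.37) / 250.1 = 0.0193


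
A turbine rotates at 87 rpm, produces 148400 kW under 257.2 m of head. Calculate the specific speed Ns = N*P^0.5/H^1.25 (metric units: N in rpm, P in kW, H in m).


Ns = 87 * 148400^0.5 / 257.2^1.25 = 32.5385


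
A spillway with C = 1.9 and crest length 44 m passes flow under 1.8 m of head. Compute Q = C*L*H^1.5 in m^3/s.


Q = 1.9 * 44 * 1.8^1.5 = 201.8901 m^3/s


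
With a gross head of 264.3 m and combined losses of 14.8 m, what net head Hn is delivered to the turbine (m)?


Hn = 264.3 - 14.8 = 249.5000 m


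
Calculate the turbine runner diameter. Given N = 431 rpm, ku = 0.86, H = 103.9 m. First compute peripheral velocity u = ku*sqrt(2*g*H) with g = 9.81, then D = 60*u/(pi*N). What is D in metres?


u = 0.86 * sqrt(2*9.81*103.9) = 38.8290 m/s
D = 60 * 38.8290 / (pi * 431) = 1.7206 m


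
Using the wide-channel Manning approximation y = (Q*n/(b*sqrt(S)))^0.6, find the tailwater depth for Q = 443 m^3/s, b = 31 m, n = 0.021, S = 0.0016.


y = (443 * 0.021 / (31 * 0.0016^0.5))^0.6 = 3.3506 m


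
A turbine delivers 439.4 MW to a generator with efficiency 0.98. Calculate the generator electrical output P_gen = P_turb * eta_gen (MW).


P_gen = 439.4 * 0.98 = 430.6120 MW


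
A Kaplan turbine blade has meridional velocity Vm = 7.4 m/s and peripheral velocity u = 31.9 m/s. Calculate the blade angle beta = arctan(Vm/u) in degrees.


beta = arctan(7.4 / 31.9) = 13.0602 degrees


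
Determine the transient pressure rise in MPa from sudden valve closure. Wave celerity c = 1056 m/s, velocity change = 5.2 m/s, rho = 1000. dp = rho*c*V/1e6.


dp = 1000 * 1056 * 5.2 / 1e6 = 5.4912 MPa


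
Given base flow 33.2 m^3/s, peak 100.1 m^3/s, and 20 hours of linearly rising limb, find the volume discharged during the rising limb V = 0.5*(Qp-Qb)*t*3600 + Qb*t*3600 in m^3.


V = 0.5*(100.1 - 33.2)*20*3600 + 33.2*20*3600 = 4.7988e+06 m^3


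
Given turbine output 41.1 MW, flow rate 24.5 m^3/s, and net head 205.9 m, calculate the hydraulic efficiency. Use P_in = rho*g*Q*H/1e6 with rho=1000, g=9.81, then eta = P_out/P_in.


P_in = 1000 * 9.81 * 24.5 * 205.9 / 1e6 = 49.4870 MW
eta = 41.1 / 49.4870 = 0.8305


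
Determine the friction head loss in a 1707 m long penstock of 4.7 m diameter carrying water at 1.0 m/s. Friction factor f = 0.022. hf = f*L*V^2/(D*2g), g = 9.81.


hf = 0.022 * 1707 * 1.0^2 / (4.7 * 2 * 9.81) = 0.4072 m


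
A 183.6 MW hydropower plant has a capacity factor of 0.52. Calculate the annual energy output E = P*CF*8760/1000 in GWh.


E = 183.6 * 0.52 * 8760 / 1000 = 836.3347 GWh


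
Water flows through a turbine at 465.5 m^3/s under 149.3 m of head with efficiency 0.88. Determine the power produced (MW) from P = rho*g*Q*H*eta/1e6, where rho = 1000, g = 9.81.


P = 1000 * 9.81 * 465.5 * 149.3 * 0.88 / 1e6 = 599.9723 MW


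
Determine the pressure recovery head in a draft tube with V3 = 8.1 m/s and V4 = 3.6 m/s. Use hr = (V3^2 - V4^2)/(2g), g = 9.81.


hr = (8.1^2 - 3.6^2) / (2*9.81) = 2.6835 m


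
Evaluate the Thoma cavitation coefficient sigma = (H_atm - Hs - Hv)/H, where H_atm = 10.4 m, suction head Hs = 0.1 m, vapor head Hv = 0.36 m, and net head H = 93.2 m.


sigma = (10.4 - 0.1 - 0.36) / 93.2 = 0.1067


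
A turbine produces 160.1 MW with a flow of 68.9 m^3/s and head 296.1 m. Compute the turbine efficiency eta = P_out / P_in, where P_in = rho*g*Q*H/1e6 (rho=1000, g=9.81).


P_in = 1000 * 9.81 * 68.9 * 296.1 / 1e6 = 200.1367 MW
eta = 160.1 / 200.1367 = 0.8000


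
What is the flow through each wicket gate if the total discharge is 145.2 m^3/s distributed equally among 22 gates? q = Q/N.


q = 145.2 / 22 = 6.6000 m^3/s


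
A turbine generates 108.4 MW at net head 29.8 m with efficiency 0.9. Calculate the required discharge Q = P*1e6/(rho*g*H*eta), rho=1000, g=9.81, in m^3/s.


Q = 108.4 * 1e6 / (1000 * 9.81 * 29.8 * 0.9) = 412.0041 m^3/s


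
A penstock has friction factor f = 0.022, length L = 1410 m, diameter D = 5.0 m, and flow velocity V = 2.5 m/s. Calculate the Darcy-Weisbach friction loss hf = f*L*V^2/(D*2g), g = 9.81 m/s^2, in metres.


hf = 0.022 * 1410 * 2.5^2 / (5.0 * 2 * 9.81) = 1.9763 m


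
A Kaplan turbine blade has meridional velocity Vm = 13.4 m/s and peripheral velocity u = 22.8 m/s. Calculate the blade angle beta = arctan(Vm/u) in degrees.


beta = arctan(13.4 / 22.8) = 30.4436 degrees


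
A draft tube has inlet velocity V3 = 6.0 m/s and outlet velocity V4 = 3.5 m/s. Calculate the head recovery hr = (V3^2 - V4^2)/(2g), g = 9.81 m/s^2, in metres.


hr = (6.0^2 - 3.5^2) / (2*9.81) = 1.2105 m


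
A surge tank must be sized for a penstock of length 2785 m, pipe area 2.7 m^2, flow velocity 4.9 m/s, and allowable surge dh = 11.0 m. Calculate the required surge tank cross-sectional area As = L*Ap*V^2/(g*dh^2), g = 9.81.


As = 2785 * 2.7 * 4.9^2 / (9.81 * 11.0^2) = 152.0991 m^2


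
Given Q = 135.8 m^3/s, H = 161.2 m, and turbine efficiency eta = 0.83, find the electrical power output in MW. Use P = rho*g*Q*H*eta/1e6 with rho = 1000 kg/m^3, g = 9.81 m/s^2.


P = 1000 * 9.81 * 135.8 * 161.2 * 0.83 / 1e6 = 178.2428 MW


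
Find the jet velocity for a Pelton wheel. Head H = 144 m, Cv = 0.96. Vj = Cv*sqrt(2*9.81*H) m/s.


Vj = 0.96 * sqrt(2*9.81*144) = 51.0272 m/s


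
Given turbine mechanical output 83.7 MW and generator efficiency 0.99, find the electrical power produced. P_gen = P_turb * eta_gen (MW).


P_gen = 83.7 * 0.99 = 82.8630 MW


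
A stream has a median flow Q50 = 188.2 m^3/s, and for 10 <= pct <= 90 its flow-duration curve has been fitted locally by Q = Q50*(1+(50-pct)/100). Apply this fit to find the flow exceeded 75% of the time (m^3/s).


Q = 188.2 * (1 + (50 - 75)/100) = 141.1500 m^3/s


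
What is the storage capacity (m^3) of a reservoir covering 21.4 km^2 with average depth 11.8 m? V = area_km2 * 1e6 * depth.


V = 21.4 * 1e6 * 11.8 = 2.5252e+08 m^3


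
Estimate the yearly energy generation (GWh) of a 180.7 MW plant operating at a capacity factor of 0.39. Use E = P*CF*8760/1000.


E = 180.7 * 0.39 * 8760 / 1000 = 617.3435 GWh


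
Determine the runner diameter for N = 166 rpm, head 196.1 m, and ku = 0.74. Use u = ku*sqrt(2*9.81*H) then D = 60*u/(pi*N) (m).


u = 0.74 * sqrt(2*9.81*196.1) = 45.9008 m/s
D = 60 * 45.9008 / (pi * 166) = 5.2810 m


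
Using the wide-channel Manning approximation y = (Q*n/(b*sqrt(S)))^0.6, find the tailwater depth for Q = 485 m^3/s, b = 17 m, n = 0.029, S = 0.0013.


y = (485 * 0.029 / (17 * 0.0013^0.5))^0.6 = 6.5529 m


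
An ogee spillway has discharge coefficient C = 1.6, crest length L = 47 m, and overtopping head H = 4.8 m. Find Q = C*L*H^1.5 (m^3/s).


Q = 1.6 * 47 * 4.8^1.5 = 790.8237 m^3/s


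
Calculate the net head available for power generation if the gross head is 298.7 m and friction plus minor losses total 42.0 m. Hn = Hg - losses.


Hn = 298.7 - 42.0 = 256.7000 m
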